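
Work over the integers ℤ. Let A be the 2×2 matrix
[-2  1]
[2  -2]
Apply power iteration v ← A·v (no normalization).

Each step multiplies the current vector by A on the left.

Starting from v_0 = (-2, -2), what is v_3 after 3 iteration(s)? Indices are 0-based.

v_3 = (12, -16)

v_0 = (-2, -2).
v_1 = A·v_0 = (2, 0).
v_2 = A·v_1 = (-4, 4).
v_3 = A·v_2 = (12, -16).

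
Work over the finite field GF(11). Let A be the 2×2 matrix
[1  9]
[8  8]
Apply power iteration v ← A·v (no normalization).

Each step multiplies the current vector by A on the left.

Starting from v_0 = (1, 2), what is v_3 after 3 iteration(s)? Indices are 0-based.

v_3 = (9, 1)

v_0 = (1, 2).
v_1 = A·v_0 = (8, 2).
v_2 = A·v_1 = (4, 3).
v_3 = A·v_2 = (9, 1).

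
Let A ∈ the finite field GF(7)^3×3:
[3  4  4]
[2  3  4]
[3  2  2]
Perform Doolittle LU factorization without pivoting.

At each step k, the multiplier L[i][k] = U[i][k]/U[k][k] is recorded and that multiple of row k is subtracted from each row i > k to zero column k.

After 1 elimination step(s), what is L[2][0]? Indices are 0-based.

Step 1: pivot at (0,0) is 3.
  row1 ← row1 − (3)·row0  ⇒  L[1][0]=3, U row1=(0, 5, 6)
  row2 ← row2 − (1)·row0  ⇒  L[2][0]=1, U row2=(0, 5, 5)

L[2][0] = 1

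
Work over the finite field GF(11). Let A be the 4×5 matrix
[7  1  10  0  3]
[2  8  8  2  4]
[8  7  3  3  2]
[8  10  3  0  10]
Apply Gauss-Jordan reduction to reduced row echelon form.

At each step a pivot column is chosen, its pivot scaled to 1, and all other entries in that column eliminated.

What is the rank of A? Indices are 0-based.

step 1: normalize row 0 (÷7) = (1, 8, 3, 0, 2)
  row 1: subtract 2×row0 = (0, 3, 2, 2, 0)
  row 2: subtract 8×row0 = (0, 9, 1, 3, 8)
  row 3: subtract 8×row0 = (0, 1, 1, 0, 5)
step 2: normalize row 1 (÷3) = (0, 1, 8, 8, 0)
  row 0: subtract 8×row1 = (1, 0, 5, 2, 2)
  row 2: subtract 9×row1 = (0, 0, 6, 8, 8)
  row 3: subtract 1×row1 = (0, 0, 4, 3, 5)
step 3: normalize row 2 (÷6) = (0, 0, 1, 5, 5)
  row 0: subtract 5×row2 = (1, 0, 0, 10, 10)
  row 1: subtract 8×row2 = (0, 1, 0, 1, 4)
  row 3: subtract 4×row2 = (0, 0, 0, 5, 7)
step 4: normalize row 3 (÷5) = (0, 0, 0, 1, 8)
  row 0: subtract 10×row3 = (1, 0, 0, 0, 7)
  row 1: subtract 1×row3 = (0, 1, 0, 0, 7)
  row 2: subtract 5×row3 = (0, 0, 1, 0, 9)

rank = 4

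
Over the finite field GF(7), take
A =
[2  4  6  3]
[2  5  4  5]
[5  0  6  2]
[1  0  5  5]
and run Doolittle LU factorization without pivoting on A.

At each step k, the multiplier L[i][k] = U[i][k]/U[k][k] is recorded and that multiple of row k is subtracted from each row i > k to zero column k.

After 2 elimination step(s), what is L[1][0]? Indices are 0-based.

[col 0] pivot 2
  R1 -= 1*R0 → (0, 1, 5, 2)  (L[1][0] := 1)
  R2 -= 6*R0 → (0, 4, 5, 5)  (L[2][0] := 6)
  R3 -= 4*R0 → (0, 5, 2, 0)  (L[3][0] := 4)
[col 1] pivot 1
  R2 -= 4*R1 → (0, 0, 6, 4)  (L[2][1] := 4)
  R3 -= 5*R1 → (0, 0, 5, 4)  (L[3][1] := 5)

L[1][0] = 1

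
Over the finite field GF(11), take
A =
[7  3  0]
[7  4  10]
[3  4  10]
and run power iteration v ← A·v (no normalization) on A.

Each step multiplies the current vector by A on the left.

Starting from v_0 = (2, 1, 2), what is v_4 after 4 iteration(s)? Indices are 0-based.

v_4 = (6, 3, 3)

v_0 = (2, 1, 2).
v_1 = A·v_0 = (6, 5, 8).
v_2 = A·v_1 = (2, 10, 8).
v_3 = A·v_2 = (0, 2, 5).
v_4 = A·v_3 = (6, 3, 3).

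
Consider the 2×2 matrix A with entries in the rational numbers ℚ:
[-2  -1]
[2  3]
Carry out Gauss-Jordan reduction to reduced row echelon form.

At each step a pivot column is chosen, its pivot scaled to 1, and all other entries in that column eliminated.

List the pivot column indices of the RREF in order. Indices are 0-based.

pivot columns: 0, 1

pivot(0,0)=-2: scale R0 → (1, 1/2)
  clear (1,0): R1 −= (2)R0 → (0, 2)
pivot(1,1)=2: scale R1 → (0, 1)
  clear (0,1): R0 −= (1/2)R1 → (1, 0)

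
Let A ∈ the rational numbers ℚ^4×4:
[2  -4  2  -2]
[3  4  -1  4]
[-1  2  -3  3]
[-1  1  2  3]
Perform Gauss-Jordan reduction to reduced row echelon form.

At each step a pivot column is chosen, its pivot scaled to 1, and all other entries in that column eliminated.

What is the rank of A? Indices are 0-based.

pivot(0,0)=2: scale R0 → (1, -2, 1, -1)
  clear (1,0): R1 −= (3)R0 → (0, 10, -4, 7)
  clear (2,0): R2 −= (-1)R0 → (0, 0, -2, 2)
  clear (3,0): R3 −= (-1)R0 → (0, -1, 3, 2)
pivot(1,1)=10: scale R1 → (0, 1, -2/5, 7/10)
  clear (0,1): R0 −= (-2)R1 → (1, 0, 1/5, 2/5)
  clear (3,1): R3 −= (-1)R1 → (0, 0, 13/5, 27/10)
pivot(2,2)=-2: scale R2 → (0, 0, 1, -1)
  clear (0,2): R0 −= (1/5)R2 → (1, 0, 0, 3/5)
  clear (1,2): R1 −= (-2/5)R2 → (0, 1, 0, 3/10)
  clear (3,2): R3 −= (13/5)R2 → (0, 0, 0, 53/10)
pivot(3,3)=53/10: scale R3 → (0, 0, 0, 1)
  clear (0,3): R0 −= (3/5)R3 → (1, 0, 0, 0)
  clear (1,3): R1 −= (3/10)R3 → (0, 1, 0, 0)
  clear (2,3): R2 −= (-1)R3 → (0, 0, 1, 0)

rank = 4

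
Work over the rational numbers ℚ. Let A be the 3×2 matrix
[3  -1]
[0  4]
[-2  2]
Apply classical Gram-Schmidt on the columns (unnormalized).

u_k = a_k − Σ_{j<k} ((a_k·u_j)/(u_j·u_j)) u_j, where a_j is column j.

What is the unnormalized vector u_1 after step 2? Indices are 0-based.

u_1 = (8/13, 4, 12/13)

Step 1: u_0 = a_0 = (3, 0, -2).
Step 2: u_1 = a_1 − (-7/13)·u_0 = (8/13, 4, 12/13).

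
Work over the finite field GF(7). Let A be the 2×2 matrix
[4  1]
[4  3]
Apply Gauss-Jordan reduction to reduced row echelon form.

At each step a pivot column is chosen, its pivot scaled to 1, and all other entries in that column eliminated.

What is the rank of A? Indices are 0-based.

rank = 2

[1] R0 /= 4  ⇒  (1, 2)
     R1 -= 4·R0  ⇒  (0, 2)
[2] R1 /= 2  ⇒  (0, 1)
     R0 -= 2·R1  ⇒  (1, 0)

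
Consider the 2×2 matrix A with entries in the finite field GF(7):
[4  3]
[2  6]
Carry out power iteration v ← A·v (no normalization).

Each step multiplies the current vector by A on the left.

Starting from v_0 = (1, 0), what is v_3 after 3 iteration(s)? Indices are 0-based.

v_0 = (1, 0).
v_1 = A·v_0 = (4, 2).
v_2 = A·v_1 = (1, 6).
v_3 = A·v_2 = (1, 3).

v_3 = (1, 3)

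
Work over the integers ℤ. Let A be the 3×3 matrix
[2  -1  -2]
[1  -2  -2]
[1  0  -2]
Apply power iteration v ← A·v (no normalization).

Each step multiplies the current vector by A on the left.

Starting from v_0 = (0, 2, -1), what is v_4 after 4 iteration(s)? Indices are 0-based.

v_4 = (-10, -20, -8)

v_0 = (0, 2, -1).
v_1 = A·v_0 = (0, -2, 2).
v_2 = A·v_1 = (-2, 0, -4).
v_3 = A·v_2 = (4, 6, 6).
v_4 = A·v_3 = (-10, -20, -8).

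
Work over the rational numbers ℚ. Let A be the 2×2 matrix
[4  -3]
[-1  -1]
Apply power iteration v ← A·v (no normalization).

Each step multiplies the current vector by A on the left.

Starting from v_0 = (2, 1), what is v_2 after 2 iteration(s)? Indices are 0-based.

v_0 = (2, 1).
v_1 = A·v_0 = (5, -3).
v_2 = A·v_1 = (29, -2).

v_2 = (29, -2)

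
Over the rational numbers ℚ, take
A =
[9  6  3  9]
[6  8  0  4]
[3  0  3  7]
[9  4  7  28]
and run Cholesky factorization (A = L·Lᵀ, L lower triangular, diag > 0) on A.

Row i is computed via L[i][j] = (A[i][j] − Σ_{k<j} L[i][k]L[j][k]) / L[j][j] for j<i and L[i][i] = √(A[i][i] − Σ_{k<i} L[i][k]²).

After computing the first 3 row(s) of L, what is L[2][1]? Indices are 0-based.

Step 1: L[0][0] = √(9) = 3.
  L[1][0] = (6) / L[0][0] = 2.
Step 2: L[1][1] = √(4) = 2.
  L[2][0] = (3) / L[0][0] = 1.
  L[2][1] = (-2) / L[1][1] = -1.
Step 3: L[2][2] = √(1) = 1.

L[2][1] = -1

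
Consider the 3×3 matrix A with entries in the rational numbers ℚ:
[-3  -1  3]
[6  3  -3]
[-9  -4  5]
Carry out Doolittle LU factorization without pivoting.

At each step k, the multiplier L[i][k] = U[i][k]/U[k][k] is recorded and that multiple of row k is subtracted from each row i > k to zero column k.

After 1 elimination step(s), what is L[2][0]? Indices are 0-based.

Step 1: pivot at (0,0) is -3.
  row1 ← row1 − (-2)·row0  ⇒  L[1][0]=-2, U row1=(0, 1, 3)
  row2 ← row2 − (3)·row0  ⇒  L[2][0]=3, U row2=(0, -1, -4)

L[2][0] = 3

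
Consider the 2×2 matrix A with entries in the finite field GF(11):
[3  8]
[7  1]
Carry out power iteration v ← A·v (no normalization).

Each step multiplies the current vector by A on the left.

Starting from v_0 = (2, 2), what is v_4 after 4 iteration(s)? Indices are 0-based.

v_4 = (10, 8)

v_0 = (2, 2).
v_1 = A·v_0 = (0, 5).
v_2 = A·v_1 = (7, 5).
v_3 = A·v_2 = (6, 10).
v_4 = A·v_3 = (10, 8).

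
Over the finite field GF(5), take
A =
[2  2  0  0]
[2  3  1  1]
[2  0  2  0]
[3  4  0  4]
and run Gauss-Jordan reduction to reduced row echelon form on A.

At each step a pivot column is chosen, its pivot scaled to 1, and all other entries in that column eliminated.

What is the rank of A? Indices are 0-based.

step 1: normalize row 0 (÷2) = (1, 1, 0, 0)
  row 1: subtract 2×row0 = (0, 1, 1, 1)
  row 2: subtract 2×row0 = (0, 3, 2, 0)
  row 3: subtract 3×row0 = (0, 1, 0, 4)
step 2: normalize row 1 (÷1) = (0, 1, 1, 1)
  row 0: subtract 1×row1 = (1, 0, 4, 4)
  row 2: subtract 3×row1 = (0, 0, 4, 2)
  row 3: subtract 1×row1 = (0, 0, 4, 3)
step 3: normalize row 2 (÷4) = (0, 0, 1, 3)
  row 0: subtract 4×row2 = (1, 0, 0, 2)
  row 1: subtract 1×row2 = (0, 1, 0, 3)
  row 3: subtract 4×row2 = (0, 0, 0, 1)
step 4: normalize row 3 (÷1) = (0, 0, 0, 1)
  row 0: subtract 2×row3 = (1, 0, 0, 0)
  row 1: subtract 3×row3 = (0, 1, 0, 0)
  row 2: subtract 3×row3 = (0, 0, 1, 0)

rank = 4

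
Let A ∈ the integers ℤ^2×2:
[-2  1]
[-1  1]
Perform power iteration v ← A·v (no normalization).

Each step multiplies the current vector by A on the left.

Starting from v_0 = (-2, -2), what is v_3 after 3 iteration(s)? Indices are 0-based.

v_0 = (-2, -2).
v_1 = A·v_0 = (2, 0).
v_2 = A·v_1 = (-4, -2).
v_3 = A·v_2 = (6, 2).

v_3 = (6, 2)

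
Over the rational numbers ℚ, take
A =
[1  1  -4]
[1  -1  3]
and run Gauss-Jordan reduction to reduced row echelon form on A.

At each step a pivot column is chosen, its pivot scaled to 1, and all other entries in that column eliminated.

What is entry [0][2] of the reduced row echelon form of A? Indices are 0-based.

pivot(0,0)=1: scale R0 → (1, 1, -4)
  clear (1,0): R1 −= (1)R0 → (0, -2, 7)
pivot(1,1)=-2: scale R1 → (0, 1, -7/2)
  clear (0,1): R0 −= (1)R1 → (1, 0, -1/2)

M[0][2] = -1/2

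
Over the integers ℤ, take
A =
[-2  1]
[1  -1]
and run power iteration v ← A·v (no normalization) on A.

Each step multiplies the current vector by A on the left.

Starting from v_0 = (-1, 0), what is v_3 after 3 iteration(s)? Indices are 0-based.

v_3 = (13, -8)

v_0 = (-1, 0).
v_1 = A·v_0 = (2, -1).
v_2 = A·v_1 = (-5, 3).
v_3 = A·v_2 = (13, -8).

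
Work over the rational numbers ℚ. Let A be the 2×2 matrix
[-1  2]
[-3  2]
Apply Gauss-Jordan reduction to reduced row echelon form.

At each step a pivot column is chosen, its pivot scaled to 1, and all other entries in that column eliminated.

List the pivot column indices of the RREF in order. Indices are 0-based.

step 1: normalize row 0 (÷-1) = (1, -2)
  row 1: subtract -3×row0 = (0, -4)
step 2: normalize row 1 (÷-4) = (0, 1)
  row 0: subtract -2×row1 = (1, 0)

pivot columns: 0, 1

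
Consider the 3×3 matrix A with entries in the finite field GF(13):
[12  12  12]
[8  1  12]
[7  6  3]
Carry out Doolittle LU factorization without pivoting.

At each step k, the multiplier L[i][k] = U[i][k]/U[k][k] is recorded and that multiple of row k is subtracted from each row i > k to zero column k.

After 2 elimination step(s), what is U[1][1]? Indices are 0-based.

Step 1: pivot at (0,0) is 12.
  row1 ← row1 − (5)·row0  ⇒  L[1][0]=5, U row1=(0, 6, 4)
  row2 ← row2 − (6)·row0  ⇒  L[2][0]=6, U row2=(0, 12, 9)
Step 2: pivot at (1,1) is 6.
  row2 ← row2 − (2)·row1  ⇒  L[2][1]=2, U row2=(0, 0, 1)

U[1][1] = 6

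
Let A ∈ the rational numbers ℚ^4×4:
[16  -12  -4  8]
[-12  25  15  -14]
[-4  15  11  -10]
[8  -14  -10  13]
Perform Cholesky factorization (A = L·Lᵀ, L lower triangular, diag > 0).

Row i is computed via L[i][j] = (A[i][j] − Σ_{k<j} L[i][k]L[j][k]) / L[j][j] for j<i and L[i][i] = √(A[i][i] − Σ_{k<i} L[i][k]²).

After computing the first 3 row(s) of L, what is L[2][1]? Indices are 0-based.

Step 1: L[0][0] = √(16) = 4.
  L[1][0] = (-12) / L[0][0] = -3.
Step 2: L[1][1] = √(16) = 4.
  L[2][0] = (-4) / L[0][0] = -1.
  L[2][1] = (12) / L[1][1] = 3.
Step 3: L[2][2] = √(1) = 1.

L[2][1] = 3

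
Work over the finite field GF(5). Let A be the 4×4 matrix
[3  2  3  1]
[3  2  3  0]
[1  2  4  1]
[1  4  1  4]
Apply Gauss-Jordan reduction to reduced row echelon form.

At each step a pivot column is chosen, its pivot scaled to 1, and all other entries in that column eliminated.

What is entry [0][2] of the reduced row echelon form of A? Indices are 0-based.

M[0][2] = 2

[1] R0 /= 3  ⇒  (1, 4, 1, 2)
     R1 -= 3·R0  ⇒  (0, 0, 0, 4)
     R2 -= 1·R0  ⇒  (0, 3, 3, 4)
     R3 -= 1·R0  ⇒  (0, 0, 0, 2)
[2] R1 <-> R2
[2] R1 /= 3  ⇒  (0, 1, 1, 3)
     R0 -= 4·R1  ⇒  (1, 0, 2, 0)
column 2 empty below row 2
[3] R2 /= 4  ⇒  (0, 0, 0, 1)
     R1 -= 3·R2  ⇒  (0, 1, 1, 0)
     R3 -= 2·R2  ⇒  (0, 0, 0, 0)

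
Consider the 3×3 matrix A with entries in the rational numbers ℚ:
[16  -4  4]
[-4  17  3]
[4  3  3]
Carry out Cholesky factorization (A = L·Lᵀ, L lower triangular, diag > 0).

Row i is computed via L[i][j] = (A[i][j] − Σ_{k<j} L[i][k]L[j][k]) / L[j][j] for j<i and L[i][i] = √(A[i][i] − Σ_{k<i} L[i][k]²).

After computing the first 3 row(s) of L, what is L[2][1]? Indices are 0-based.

L[2][1] = 1

Step 1: L[0][0] = √(16) = 4.
  L[1][0] = (-4) / L[0][0] = -1.
Step 2: L[1][1] = √(16) = 4.
  L[2][0] = (4) / L[0][0] = 1.
  L[2][1] = (4) / L[1][1] = 1.
Step 3: L[2][2] = √(1) = 1.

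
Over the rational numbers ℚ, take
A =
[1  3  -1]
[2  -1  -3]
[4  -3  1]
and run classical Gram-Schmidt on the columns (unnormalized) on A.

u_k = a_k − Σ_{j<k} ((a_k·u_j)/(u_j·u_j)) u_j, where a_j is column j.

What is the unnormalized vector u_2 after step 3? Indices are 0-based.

Step 1: u_0 = a_0 = (1, 2, 4).
Step 2: u_1 = a_1 − (-11/21)·u_0 = (74/21, 1/21, -19/21).
Step 3: u_2 = a_2 − (-1/7)·u_0 − (-48/139)·u_1 = (50/139, -375/139, 175/139).

u_2 = (50/139, -375/139, 175/139)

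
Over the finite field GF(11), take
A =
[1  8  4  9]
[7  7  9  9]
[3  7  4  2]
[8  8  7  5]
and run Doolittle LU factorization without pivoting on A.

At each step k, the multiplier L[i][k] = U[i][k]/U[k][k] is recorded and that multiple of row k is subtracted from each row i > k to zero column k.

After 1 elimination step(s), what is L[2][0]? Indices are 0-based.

L[2][0] = 3

k=0: U[0][0]=1
  eliminate (1,0): mult=7, new row 1: (0, 6, 3, 1); set L[1][0]=7
  eliminate (2,0): mult=3, new row 2: (0, 5, 3, 8); set L[2][0]=3
  eliminate (3,0): mult=8, new row 3: (0, 10, 8, 10); set L[3][0]=8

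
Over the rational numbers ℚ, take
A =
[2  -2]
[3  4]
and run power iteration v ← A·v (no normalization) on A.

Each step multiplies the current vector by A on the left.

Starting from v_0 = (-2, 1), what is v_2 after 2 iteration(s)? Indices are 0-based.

v_0 = (-2, 1).
v_1 = A·v_0 = (-6, -2).
v_2 = A·v_1 = (-8, -26).

v_2 = (-8, -26)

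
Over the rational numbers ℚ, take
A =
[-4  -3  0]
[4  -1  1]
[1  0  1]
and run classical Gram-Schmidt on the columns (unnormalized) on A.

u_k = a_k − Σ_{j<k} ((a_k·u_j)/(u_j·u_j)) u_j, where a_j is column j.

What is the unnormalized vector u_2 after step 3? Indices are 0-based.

u_2 = (13/266, -39/266, 104/133)

Step 1: u_0 = a_0 = (-4, 4, 1).
Step 2: u_1 = a_1 − (8/33)·u_0 = (-67/33, -65/33, -8/33).
Step 3: u_2 = a_2 − (5/33)·u_0 − (-73/266)·u_1 = (13/266, -39/266, 104/133).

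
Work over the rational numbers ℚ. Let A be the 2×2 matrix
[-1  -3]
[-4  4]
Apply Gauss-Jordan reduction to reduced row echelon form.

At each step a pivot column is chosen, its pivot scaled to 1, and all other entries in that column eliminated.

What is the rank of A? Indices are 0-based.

[1] R0 /= -1  ⇒  (1, 3)
     R1 -= -4·R0  ⇒  (0, 16)
[2] R1 /= 16  ⇒  (0, 1)
     R0 -= 3·R1  ⇒  (1, 0)

rank = 2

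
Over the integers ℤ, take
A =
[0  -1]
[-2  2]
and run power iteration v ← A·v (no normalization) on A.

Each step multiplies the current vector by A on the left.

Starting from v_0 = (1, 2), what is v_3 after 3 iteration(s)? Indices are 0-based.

v_0 = (1, 2).
v_1 = A·v_0 = (-2, 2).
v_2 = A·v_1 = (-2, 8).
v_3 = A·v_2 = (-8, 20).

v_3 = (-8, 20)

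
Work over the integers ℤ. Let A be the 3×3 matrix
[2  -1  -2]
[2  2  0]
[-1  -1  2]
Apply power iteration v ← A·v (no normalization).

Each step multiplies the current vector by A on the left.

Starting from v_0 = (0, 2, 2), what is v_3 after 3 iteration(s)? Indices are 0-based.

v_0 = (0, 2, 2).
v_1 = A·v_0 = (-6, 4, 2).
v_2 = A·v_1 = (-20, -4, 6).
v_3 = A·v_2 = (-48, -48, 36).

v_3 = (-48, -48, 36)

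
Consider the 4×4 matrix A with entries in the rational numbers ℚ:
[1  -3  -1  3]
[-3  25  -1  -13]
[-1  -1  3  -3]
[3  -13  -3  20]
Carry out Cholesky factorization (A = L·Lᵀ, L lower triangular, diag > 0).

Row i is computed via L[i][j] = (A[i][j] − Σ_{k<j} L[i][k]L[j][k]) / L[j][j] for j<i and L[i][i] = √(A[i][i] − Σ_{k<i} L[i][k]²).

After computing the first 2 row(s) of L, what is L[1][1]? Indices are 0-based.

L[1][1] = 4

Step 1: L[0][0] = √(1) = 1.
  L[1][0] = (-3) / L[0][0] = -3.
Step 2: L[1][1] = √(16) = 4.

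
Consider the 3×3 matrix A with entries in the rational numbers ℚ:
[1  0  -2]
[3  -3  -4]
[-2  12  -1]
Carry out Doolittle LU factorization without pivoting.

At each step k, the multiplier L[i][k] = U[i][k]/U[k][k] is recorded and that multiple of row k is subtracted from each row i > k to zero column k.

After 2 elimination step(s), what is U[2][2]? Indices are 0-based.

U[2][2] = 3

k=0: U[0][0]=1
  eliminate (1,0): mult=3, new row 1: (0, -3, 2); set L[1][0]=3
  eliminate (2,0): mult=-2, new row 2: (0, 12, -5); set L[2][0]=-2
k=1: U[1][1]=-3
  eliminate (2,1): mult=-4, new row 2: (0, 0, 3); set L[2][1]=-4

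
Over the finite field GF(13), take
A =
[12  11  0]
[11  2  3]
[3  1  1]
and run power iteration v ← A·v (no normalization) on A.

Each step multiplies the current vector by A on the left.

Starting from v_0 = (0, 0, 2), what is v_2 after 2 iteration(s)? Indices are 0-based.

v_2 = (1, 5, 8)

v_0 = (0, 0, 2).
v_1 = A·v_0 = (0, 6, 2).
v_2 = A·v_1 = (1, 5, 8).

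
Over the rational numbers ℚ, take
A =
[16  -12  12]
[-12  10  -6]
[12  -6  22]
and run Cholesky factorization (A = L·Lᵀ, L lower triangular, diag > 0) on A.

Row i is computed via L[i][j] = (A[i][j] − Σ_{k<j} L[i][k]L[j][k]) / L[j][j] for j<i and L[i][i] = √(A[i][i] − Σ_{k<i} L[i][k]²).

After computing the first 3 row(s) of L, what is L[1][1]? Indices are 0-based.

Step 1: L[0][0] = √(16) = 4.
  L[1][0] = (-12) / L[0][0] = -3.
Step 2: L[1][1] = √(1) = 1.
  L[2][0] = (12) / L[0][0] = 3.
  L[2][1] = (3) / L[1][1] = 3.
Step 3: L[2][2] = √(4) = 2.

L[1][1] = 1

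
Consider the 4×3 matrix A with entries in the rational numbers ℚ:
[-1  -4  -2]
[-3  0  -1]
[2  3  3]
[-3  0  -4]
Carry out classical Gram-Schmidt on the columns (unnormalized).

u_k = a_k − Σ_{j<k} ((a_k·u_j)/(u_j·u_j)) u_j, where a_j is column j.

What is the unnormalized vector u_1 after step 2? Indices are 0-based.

Step 1: u_0 = a_0 = (-1, -3, 2, -3).
Step 2: u_1 = a_1 − (10/23)·u_0 = (-82/23, 30/23, 49/23, 30/23).

u_1 = (-82/23, 30/23, 49/23, 30/23)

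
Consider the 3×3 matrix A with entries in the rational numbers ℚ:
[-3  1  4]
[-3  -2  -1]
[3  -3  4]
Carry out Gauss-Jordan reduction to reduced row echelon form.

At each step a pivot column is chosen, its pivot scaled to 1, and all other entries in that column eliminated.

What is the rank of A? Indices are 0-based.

rank = 3

step 1: normalize row 0 (÷-3) = (1, -1/3, -4/3)
  row 1: subtract -3×row0 = (0, -3, -5)
  row 2: subtract 3×row0 = (0, -2, 8)
step 2: normalize row 1 (÷-3) = (0, 1, 5/3)
  row 0: subtract -1/3×row1 = (1, 0, -7/9)
  row 2: subtract -2×row1 = (0, 0, 34/3)
step 3: normalize row 2 (÷34/3) = (0, 0, 1)
  row 0: subtract -7/9×row2 = (1, 0, 0)
  row 1: subtract 5/3×row2 = (0, 1, 0)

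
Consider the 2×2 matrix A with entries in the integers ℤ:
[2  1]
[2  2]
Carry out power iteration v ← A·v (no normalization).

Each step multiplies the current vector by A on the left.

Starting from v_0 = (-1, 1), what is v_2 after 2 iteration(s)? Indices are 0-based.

v_0 = (-1, 1).
v_1 = A·v_0 = (-1, 0).
v_2 = A·v_1 = (-2, -2).

v_2 = (-2, -2)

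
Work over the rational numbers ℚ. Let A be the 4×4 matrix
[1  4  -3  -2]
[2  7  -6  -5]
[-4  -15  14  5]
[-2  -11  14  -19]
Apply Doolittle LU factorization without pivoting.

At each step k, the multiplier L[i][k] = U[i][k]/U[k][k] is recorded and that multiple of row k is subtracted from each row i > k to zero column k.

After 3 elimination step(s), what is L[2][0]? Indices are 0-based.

Step 1: pivot at (0,0) is 1.
  row1 ← row1 − (2)·row0  ⇒  L[1][0]=2, U row1=(0, -1, 0, -1)
  row2 ← row2 − (-4)·row0  ⇒  L[2][0]=-4, U row2=(0, 1, 2, -3)
  row3 ← row3 − (-2)·row0  ⇒  L[3][0]=-2, U row3=(0, -3, 8, -23)
Step 2: pivot at (1,1) is -1.
  row2 ← row2 − (-1)·row1  ⇒  L[2][1]=-1, U row2=(0, 0, 2, -4)
  row3 ← row3 − (3)·row1  ⇒  L[3][1]=3, U row3=(0, 0, 8, -20)
Step 3: pivot at (2,2) is 2.
  row3 ← row3 − (4)·row2  ⇒  L[3][2]=4, U row3=(0, 0, 0, -4)

L[2][0] = -4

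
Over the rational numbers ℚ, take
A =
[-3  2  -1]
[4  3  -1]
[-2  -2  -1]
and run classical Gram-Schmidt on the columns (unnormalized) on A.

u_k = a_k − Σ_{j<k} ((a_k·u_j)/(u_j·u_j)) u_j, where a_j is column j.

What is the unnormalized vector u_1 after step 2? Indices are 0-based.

u_1 = (88/29, 47/29, -38/29)

Step 1: u_0 = a_0 = (-3, 4, -2).
Step 2: u_1 = a_1 − (10/29)·u_0 = (88/29, 47/29, -38/29).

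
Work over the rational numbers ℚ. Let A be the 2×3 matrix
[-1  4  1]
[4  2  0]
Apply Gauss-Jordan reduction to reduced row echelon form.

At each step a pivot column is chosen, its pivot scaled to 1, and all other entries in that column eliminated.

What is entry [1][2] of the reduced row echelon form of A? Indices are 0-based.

M[1][2] = 2/9

step 1: normalize row 0 (÷-1) = (1, -4, -1)
  row 1: subtract 4×row0 = (0, 18, 4)
step 2: normalize row 1 (÷18) = (0, 1, 2/9)
  row 0: subtract -4×row1 = (1, 0, -1/9)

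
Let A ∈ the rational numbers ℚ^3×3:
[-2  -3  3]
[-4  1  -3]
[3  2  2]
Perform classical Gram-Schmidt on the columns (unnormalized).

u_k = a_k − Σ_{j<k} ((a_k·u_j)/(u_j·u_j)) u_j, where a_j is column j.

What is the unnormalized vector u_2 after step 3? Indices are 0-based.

Step 1: u_0 = a_0 = (-2, -4, 3).
Step 2: u_1 = a_1 − (8/29)·u_0 = (-71/29, 61/29, 34/29).
Step 3: u_2 = a_2 − (12/29)·u_0 − (-164/171)·u_1 = (253/171, 115/171, 322/171).

u_2 = (253/171, 115/171, 322/171)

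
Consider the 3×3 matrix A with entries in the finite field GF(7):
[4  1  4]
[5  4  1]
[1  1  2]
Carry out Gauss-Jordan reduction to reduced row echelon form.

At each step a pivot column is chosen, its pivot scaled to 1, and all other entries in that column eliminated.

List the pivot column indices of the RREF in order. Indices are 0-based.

pivot columns: 0, 1, 2

step 1: normalize row 0 (÷4) = (1, 2, 1)
  row 1: subtract 5×row0 = (0, 1, 3)
  row 2: subtract 1×row0 = (0, 6, 1)
step 2: normalize row 1 (÷1) = (0, 1, 3)
  row 0: subtract 2×row1 = (1, 0, 2)
  row 2: subtract 6×row1 = (0, 0, 4)
step 3: normalize row 2 (÷4) = (0, 0, 1)
  row 0: subtract 2×row2 = (1, 0, 0)
  row 1: subtract 3×row2 = (0, 1, 0)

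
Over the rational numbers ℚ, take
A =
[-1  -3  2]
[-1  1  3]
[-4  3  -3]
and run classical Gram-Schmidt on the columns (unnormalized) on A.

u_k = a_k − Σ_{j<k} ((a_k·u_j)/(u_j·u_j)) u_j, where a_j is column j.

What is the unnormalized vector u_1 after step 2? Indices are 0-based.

Step 1: u_0 = a_0 = (-1, -1, -4).
Step 2: u_1 = a_1 − (-5/9)·u_0 = (-32/9, 4/9, 7/9).

u_1 = (-32/9, 4/9, 7/9)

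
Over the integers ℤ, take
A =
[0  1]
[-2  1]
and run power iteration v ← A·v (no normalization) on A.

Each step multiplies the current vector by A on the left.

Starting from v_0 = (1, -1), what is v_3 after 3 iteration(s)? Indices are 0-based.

v_3 = (-1, 5)

v_0 = (1, -1).
v_1 = A·v_0 = (-1, -3).
v_2 = A·v_1 = (-3, -1).
v_3 = A·v_2 = (-1, 5).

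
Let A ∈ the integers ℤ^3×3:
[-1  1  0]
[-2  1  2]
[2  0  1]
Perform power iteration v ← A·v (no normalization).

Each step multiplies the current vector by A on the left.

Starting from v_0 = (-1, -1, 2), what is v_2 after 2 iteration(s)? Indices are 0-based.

v_0 = (-1, -1, 2).
v_1 = A·v_0 = (0, 5, 0).
v_2 = A·v_1 = (5, 5, 0).

v_2 = (5, 5, 0)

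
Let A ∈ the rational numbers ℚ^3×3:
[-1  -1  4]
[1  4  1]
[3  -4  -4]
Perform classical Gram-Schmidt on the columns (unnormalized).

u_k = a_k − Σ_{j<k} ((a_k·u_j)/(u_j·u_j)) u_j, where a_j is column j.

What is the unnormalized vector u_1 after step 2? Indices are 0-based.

Step 1: u_0 = a_0 = (-1, 1, 3).
Step 2: u_1 = a_1 − (-7/11)·u_0 = (-18/11, 51/11, -23/11).

u_1 = (-18/11, 51/11, -23/11)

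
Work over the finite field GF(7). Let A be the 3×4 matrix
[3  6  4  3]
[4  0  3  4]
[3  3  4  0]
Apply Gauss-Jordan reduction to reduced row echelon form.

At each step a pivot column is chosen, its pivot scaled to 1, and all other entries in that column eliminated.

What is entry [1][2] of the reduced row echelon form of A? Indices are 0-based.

M[1][2] = 0

[1] R0 /= 3  ⇒  (1, 2, 6, 1)
     R1 -= 4·R0  ⇒  (0, 6, 0, 0)
     R2 -= 3·R0  ⇒  (0, 4, 0, 4)
[2] R1 /= 6  ⇒  (0, 1, 0, 0)
     R0 -= 2·R1  ⇒  (1, 0, 6, 1)
     R2 -= 4·R1  ⇒  (0, 0, 0, 4)
column 2 empty below row 2
[3] R2 /= 4  ⇒  (0, 0, 0, 1)
     R0 -= 1·R2  ⇒  (1, 0, 6, 0)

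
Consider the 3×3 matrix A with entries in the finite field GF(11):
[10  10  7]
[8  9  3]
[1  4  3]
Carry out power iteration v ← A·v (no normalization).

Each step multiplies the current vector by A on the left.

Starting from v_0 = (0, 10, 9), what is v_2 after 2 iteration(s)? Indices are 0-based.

v_2 = (2, 6, 7)

v_0 = (0, 10, 9).
v_1 = A·v_0 = (9, 7, 1).
v_2 = A·v_1 = (2, 6, 7).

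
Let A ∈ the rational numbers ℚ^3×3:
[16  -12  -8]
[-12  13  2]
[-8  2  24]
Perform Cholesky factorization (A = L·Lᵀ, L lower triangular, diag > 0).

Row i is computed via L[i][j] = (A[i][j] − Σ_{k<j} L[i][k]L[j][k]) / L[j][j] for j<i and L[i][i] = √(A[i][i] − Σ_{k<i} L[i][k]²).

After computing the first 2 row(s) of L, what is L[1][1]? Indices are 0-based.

Step 1: L[0][0] = √(16) = 4.
  L[1][0] = (-12) / L[0][0] = -3.
Step 2: L[1][1] = √(4) = 2.

L[1][1] = 2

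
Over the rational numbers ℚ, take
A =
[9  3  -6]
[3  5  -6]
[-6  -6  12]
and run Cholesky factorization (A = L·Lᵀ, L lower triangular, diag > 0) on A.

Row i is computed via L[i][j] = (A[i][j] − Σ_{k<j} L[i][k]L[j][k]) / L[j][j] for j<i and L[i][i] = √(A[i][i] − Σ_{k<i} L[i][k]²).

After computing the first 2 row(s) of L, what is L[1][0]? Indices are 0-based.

Step 1: L[0][0] = √(9) = 3.
  L[1][0] = (3) / L[0][0] = 1.
Step 2: L[1][1] = √(4) = 2.

L[1][0] = 1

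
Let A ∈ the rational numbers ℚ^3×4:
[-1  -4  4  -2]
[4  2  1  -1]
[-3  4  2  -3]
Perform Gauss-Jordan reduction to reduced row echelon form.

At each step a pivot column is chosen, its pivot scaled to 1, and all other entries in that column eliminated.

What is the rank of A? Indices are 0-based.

rank = 3

pivot(0,0)=-1: scale R0 → (1, 4, -4, 2)
  clear (1,0): R1 −= (4)R0 → (0, -14, 17, -9)
  clear (2,0): R2 −= (-3)R0 → (0, 16, -10, 3)
pivot(1,1)=-14: scale R1 → (0, 1, -17/14, 9/14)
  clear (0,1): R0 −= (4)R1 → (1, 0, 6/7, -4/7)
  clear (2,1): R2 −= (16)R1 → (0, 0, 66/7, -51/7)
pivot(2,2)=66/7: scale R2 → (0, 0, 1, -17/22)
  clear (0,2): R0 −= (6/7)R2 → (1, 0, 0, 1/11)
  clear (1,2): R1 −= (-17/14)R2 → (0, 1, 0, -13/44)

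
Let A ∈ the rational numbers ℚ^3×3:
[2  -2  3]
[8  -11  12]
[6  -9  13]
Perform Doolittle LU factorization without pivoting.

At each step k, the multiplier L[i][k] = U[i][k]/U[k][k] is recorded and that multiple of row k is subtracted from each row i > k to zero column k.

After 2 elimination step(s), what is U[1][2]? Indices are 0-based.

Step 1: pivot at (0,0) is 2.
  row1 ← row1 − (4)·row0  ⇒  L[1][0]=4, U row1=(0, -3, 0)
  row2 ← row2 − (3)·row0  ⇒  L[2][0]=3, U row2=(0, -3, 4)
Step 2: pivot at (1,1) is -3.
  row2 ← row2 − (1)·row1  ⇒  L[2][1]=1, U row2=(0, 0, 4)

U[1][2] = 0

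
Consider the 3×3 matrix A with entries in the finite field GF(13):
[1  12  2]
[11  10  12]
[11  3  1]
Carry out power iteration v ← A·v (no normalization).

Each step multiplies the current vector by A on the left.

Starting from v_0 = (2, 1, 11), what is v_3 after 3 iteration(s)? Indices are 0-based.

v_3 = (0, 0, 3)

v_0 = (2, 1, 11).
v_1 = A·v_0 = (10, 8, 10).
v_2 = A·v_1 = (9, 11, 1).
v_3 = A·v_2 = (0, 0, 3).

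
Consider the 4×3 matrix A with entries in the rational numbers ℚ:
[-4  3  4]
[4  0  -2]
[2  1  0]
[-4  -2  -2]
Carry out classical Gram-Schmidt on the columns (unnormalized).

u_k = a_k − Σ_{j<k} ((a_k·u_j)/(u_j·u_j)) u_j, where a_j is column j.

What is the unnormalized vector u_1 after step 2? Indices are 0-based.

Step 1: u_0 = a_0 = (-4, 4, 2, -4).
Step 2: u_1 = a_1 − (-1/26)·u_0 = (37/13, 2/13, 14/13, -28/13).

u_1 = (37/13, 2/13, 14/13, -28/13)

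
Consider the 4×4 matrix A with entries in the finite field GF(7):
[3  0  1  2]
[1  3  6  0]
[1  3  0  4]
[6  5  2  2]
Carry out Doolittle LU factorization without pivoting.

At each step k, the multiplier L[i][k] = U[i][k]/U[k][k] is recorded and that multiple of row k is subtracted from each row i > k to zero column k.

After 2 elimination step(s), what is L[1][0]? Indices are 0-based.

L[1][0] = 5

k=0: U[0][0]=3
  eliminate (1,0): mult=5, new row 1: (0, 3, 1, 4); set L[1][0]=5
  eliminate (2,0): mult=5, new row 2: (0, 3, 2, 1); set L[2][0]=5
  eliminate (3,0): mult=2, new row 3: (0, 5, 0, 5); set L[3][0]=2
k=1: U[1][1]=3
  eliminate (2,1): mult=1, new row 2: (0, 0, 1, 4); set L[2][1]=1
  eliminate (3,1): mult=4, new row 3: (0, 0, 3, 3); set L[3][1]=4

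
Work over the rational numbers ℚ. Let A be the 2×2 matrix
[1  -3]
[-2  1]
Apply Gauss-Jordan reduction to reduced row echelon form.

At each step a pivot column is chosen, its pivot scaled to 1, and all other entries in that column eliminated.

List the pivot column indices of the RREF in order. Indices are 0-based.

pivot columns: 0, 1

step 1: normalize row 0 (÷1) = (1, -3)
  row 1: subtract -2×row0 = (0, -5)
step 2: normalize row 1 (÷-5) = (0, 1)
  row 0: subtract -3×row1 = (1, 0)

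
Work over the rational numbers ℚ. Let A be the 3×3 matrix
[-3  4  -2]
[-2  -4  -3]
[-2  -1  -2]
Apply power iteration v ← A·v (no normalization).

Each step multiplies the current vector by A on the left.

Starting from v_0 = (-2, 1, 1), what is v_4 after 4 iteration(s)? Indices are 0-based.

v_0 = (-2, 1, 1).
v_1 = A·v_0 = (8, -3, 1).
v_2 = A·v_1 = (-38, -7, -15).
v_3 = A·v_2 = (116, 149, 113).
v_4 = A·v_3 = (22, -1167, -607).

v_4 = (22, -1167, -607)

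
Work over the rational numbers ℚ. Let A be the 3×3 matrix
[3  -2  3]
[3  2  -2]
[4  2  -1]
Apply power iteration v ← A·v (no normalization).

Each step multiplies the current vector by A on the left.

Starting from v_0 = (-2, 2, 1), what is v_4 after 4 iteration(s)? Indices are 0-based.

v_4 = (-654, -299, -557)

v_0 = (-2, 2, 1).
v_1 = A·v_0 = (-7, -4, -5).
v_2 = A·v_1 = (-28, -19, -31).
v_3 = A·v_2 = (-139, -60, -119).
v_4 = A·v_3 = (-654, -299, -557).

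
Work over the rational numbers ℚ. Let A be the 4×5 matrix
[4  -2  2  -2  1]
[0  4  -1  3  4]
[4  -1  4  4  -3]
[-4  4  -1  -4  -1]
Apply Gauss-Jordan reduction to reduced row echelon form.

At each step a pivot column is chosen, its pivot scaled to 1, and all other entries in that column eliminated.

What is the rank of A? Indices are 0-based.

rank = 4

pivot(0,0)=4: scale R0 → (1, -1/2, 1/2, -1/2, 1/4)
  clear (2,0): R2 −= (4)R0 → (0, 1, 2, 6, -4)
  clear (3,0): R3 −= (-4)R0 → (0, 2, 1, -6, 0)
pivot(1,1)=4: scale R1 → (0, 1, -1/4, 3/4, 1)
  clear (0,1): R0 −= (-1/2)R1 → (1, 0, 3/8, -1/8, 3/4)
  clear (2,1): R2 −= (1)R1 → (0, 0, 9/4, 21/4, -5)
  clear (3,1): R3 −= (2)R1 → (0, 0, 3/2, -15/2, -2)
pivot(2,2)=9/4: scale R2 → (0, 0, 1, 7/3, -20/9)
  clear (0,2): R0 −= (3/8)R2 → (1, 0, 0, -1, 19/12)
  clear (1,2): R1 −= (-1/4)R2 → (0, 1, 0, 4/3, 4/9)
  clear (3,2): R3 −= (3/2)R2 → (0, 0, 0, -11, 4/3)
pivot(3,3)=-11: scale R3 → (0, 0, 0, 1, -4/33)
  clear (0,3): R0 −= (-1)R3 → (1, 0, 0, 0, 193/132)
  clear (1,3): R1 −= (4/3)R3 → (0, 1, 0, 0, 20/33)
  clear (2,3): R2 −= (7/3)R3 → (0, 0, 1, 0, -64/33)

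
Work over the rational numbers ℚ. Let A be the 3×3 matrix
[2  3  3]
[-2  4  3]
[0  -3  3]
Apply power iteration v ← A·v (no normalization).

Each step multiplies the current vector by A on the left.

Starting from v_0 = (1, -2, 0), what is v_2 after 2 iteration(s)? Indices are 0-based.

v_0 = (1, -2, 0).
v_1 = A·v_0 = (-4, -10, 6).
v_2 = A·v_1 = (-20, -14, 48).

v_2 = (-20, -14, 48)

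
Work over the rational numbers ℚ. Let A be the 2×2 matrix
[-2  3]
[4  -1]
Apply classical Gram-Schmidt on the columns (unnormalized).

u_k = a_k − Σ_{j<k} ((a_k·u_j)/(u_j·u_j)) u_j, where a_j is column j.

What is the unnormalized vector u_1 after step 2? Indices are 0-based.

u_1 = (2, 1)

Step 1: u_0 = a_0 = (-2, 4).
Step 2: u_1 = a_1 − (-1/2)·u_0 = (2, 1).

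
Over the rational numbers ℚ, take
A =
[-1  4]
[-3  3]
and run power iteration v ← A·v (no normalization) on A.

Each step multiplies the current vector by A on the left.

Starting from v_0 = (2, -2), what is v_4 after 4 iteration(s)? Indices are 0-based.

v_4 = (370, 246)

v_0 = (2, -2).
v_1 = A·v_0 = (-10, -12).
v_2 = A·v_1 = (-38, -6).
v_3 = A·v_2 = (14, 96).
v_4 = A·v_3 = (370, 246).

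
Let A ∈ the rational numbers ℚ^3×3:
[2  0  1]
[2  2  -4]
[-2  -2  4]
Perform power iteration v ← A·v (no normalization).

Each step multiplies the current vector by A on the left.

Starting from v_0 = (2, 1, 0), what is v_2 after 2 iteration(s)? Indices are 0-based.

v_2 = (2, 44, -44)

v_0 = (2, 1, 0).
v_1 = A·v_0 = (4, 6, -6).
v_2 = A·v_1 = (2, 44, -44).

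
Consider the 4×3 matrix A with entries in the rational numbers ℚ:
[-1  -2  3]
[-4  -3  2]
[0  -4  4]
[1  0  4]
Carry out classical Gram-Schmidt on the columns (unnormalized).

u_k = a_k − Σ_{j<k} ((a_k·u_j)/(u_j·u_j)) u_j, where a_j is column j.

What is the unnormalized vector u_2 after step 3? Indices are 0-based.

Step 1: u_0 = a_0 = (-1, -4, 0, 1).
Step 2: u_1 = a_1 − (7/9)·u_0 = (-11/9, 1/9, -4, -7/9).
Step 3: u_2 = a_2 − (-7/18)·u_0 − (-203/163)·u_1 = (355/326, 95/163, -160/163, 1115/326).

u_2 = (355/326, 95/163, -160/163, 1115/326)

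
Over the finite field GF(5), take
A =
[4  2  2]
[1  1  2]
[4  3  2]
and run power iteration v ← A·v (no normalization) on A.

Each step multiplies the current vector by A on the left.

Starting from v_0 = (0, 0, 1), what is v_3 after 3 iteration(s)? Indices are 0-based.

v_0 = (0, 0, 1).
v_1 = A·v_0 = (2, 2, 2).
v_2 = A·v_1 = (1, 3, 3).
v_3 = A·v_2 = (1, 0, 4).

v_3 = (1, 0, 4)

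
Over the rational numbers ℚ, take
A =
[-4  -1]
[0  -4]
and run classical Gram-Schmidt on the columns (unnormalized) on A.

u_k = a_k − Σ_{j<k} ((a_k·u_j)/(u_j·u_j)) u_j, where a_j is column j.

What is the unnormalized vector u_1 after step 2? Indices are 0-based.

Step 1: u_0 = a_0 = (-4, 0).
Step 2: u_1 = a_1 − (1/4)·u_0 = (0, -4).

u_1 = (0, -4)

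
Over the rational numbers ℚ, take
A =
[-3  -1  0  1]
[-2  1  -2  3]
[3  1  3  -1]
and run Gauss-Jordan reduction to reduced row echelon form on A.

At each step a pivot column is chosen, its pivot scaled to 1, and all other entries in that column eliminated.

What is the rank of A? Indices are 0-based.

[1] R0 /= -3  ⇒  (1, 1/3, 0, -1/3)
     R1 -= -2·R0  ⇒  (0, 5/3, -2, 7/3)
     R2 -= 3·R0  ⇒  (0, 0, 3, 0)
[2] R1 /= 5/3  ⇒  (0, 1, -6/5, 7/5)
     R0 -= 1/3·R1  ⇒  (1, 0, 2/5, -4/5)
[3] R2 /= 3  ⇒  (0, 0, 1, 0)
     R0 -= 2/5·R2  ⇒  (1, 0, 0, -4/5)
     R1 -= -6/5·R2  ⇒  (0, 1, 0, 7/5)

rank = 3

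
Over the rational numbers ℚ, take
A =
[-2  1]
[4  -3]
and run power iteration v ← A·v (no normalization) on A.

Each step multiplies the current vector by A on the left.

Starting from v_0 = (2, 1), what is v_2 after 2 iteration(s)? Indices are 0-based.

v_0 = (2, 1).
v_1 = A·v_0 = (-3, 5).
v_2 = A·v_1 = (11, -27).

v_2 = (11, -27)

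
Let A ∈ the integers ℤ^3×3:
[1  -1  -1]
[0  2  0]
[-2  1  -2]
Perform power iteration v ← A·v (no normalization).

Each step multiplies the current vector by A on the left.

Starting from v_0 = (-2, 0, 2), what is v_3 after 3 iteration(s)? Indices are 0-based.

v_0 = (-2, 0, 2).
v_1 = A·v_0 = (-4, 0, 0).
v_2 = A·v_1 = (-4, 0, 8).
v_3 = A·v_2 = (-12, 0, -8).

v_3 = (-12, 0, -8)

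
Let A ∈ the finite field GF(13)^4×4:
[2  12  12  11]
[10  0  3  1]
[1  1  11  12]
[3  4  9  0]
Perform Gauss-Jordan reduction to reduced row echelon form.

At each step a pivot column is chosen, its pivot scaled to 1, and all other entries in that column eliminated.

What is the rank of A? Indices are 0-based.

rank = 4

step 1: normalize row 0 (÷2) = (1, 6, 6, 12)
  row 1: subtract 10×row0 = (0, 5, 8, 11)
  row 2: subtract 1×row0 = (0, 8, 5, 0)
  row 3: subtract 3×row0 = (0, 12, 4, 3)
step 2: normalize row 1 (÷5) = (0, 1, 12, 10)
  row 0: subtract 6×row1 = (1, 0, 12, 4)
  row 2: subtract 8×row1 = (0, 0, 0, 11)
  row 3: subtract 12×row1 = (0, 0, 3, 0)
step 3: exchange rows 2,3
step 3: normalize row 2 (÷3) = (0, 0, 1, 0)
  row 0: subtract 12×row2 = (1, 0, 0, 4)
  row 1: subtract 12×row2 = (0, 1, 0, 10)
step 4: normalize row 3 (÷11) = (0, 0, 0, 1)
  row 0: subtract 4×row3 = (1, 0, 0, 0)
  row 1: subtract 10×row3 = (0, 1, 0, 0)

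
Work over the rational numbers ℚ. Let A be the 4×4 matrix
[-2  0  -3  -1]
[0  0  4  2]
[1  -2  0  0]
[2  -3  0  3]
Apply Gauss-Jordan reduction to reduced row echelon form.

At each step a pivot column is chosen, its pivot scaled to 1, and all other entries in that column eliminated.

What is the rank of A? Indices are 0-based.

[1] R0 /= -2  ⇒  (1, 0, 3/2, 1/2)
     R2 -= 1·R0  ⇒  (0, -2, -3/2, -1/2)
     R3 -= 2·R0  ⇒  (0, -3, -3, 2)
[2] R1 <-> R2
[2] R1 /= -2  ⇒  (0, 1, 3/4, 1/4)
     R3 -= -3·R1  ⇒  (0, 0, -3/4, 11/4)
[3] R2 /= 4  ⇒  (0, 0, 1, 1/2)
     R0 -= 3/2·R2  ⇒  (1, 0, 0, -1/4)
     R1 -= 3/4·R2  ⇒  (0, 1, 0, -1/8)
     R3 -= -3/4·R2  ⇒  (0, 0, 0, 25/8)
[4] R3 /= 25/8  ⇒  (0, 0, 0, 1)
     R0 -= -1/4·R3  ⇒  (1, 0, 0, 0)
     R1 -= -1/8·R3  ⇒  (0, 1, 0, 0)
     R2 -= 1/2·R3  ⇒  (0, 0, 1, 0)

rank = 4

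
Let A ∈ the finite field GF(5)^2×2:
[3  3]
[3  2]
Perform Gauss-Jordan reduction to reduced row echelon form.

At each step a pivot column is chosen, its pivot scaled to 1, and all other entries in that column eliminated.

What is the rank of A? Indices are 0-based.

rank = 2

pivot(0,0)=3: scale R0 → (1, 1)
  clear (1,0): R1 −= (3)R0 → (0, 4)
pivot(1,1)=4: scale R1 → (0, 1)
  clear (0,1): R0 −= (1)R1 → (1, 0)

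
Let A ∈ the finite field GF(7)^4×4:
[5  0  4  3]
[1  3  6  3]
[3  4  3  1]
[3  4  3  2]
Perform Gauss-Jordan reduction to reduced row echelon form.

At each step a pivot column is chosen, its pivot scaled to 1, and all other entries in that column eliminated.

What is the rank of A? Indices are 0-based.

pivot(0,0)=5: scale R0 → (1, 0, 5, 2)
  clear (1,0): R1 −= (1)R0 → (0, 3, 1, 1)
  clear (2,0): R2 −= (3)R0 → (0, 4, 2, 2)
  clear (3,0): R3 −= (3)R0 → (0, 4, 2, 3)
pivot(1,1)=3: scale R1 → (0, 1, 5, 5)
  clear (2,1): R2 −= (4)R1 → (0, 0, 3, 3)
  clear (3,1): R3 −= (4)R1 → (0, 0, 3, 4)
pivot(2,2)=3: scale R2 → (0, 0, 1, 1)
  clear (0,2): R0 −= (5)R2 → (1, 0, 0, 4)
  clear (1,2): R1 −= (5)R2 → (0, 1, 0, 0)
  clear (3,2): R3 −= (3)R2 → (0, 0, 0, 1)
pivot(3,3)=1: scale R3 → (0, 0, 0, 1)
  clear (0,3): R0 −= (4)R3 → (1, 0, 0, 0)
  clear (2,3): R2 −= (1)R3 → (0, 0, 1, 0)

rank = 4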